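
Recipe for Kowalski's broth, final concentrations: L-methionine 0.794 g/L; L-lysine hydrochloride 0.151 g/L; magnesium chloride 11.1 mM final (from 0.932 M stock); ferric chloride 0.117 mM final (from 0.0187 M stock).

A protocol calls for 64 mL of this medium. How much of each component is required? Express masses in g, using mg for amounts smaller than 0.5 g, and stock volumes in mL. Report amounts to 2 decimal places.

Target volume = 64 mL = 0.064 L.
L-methionine: 0.794 g/L × 0.064 L = 0.050816 g = 50.82 mg
L-lysine hydrochloride: 0.151 g/L × 0.064 L = 0.009664 g = 9.66 mg
magnesium chloride: dilute stock: 11.1 mM × 64 mL ÷ 932 mM = 0.76 mL
ferric chloride: dilute stock: 0.117 mM × 64 mL ÷ 18.7 mM = 0.40 mL

L-methionine 50.82 mg; L-lysine hydrochloride 9.66 mg; magnesium chloride 0.76 mL; ferric chloride 0.40 mL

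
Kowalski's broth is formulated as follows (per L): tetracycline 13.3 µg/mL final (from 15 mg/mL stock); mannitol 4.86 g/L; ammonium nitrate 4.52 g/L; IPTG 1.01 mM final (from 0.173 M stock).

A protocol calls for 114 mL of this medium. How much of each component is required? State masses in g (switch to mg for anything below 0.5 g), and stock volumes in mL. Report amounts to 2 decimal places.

Working volume: 114 mL = 0.114 L.
tetracycline: dilute stock: 13.3 µg/mL × 114 mL ÷ 15000 µg/mL = 0.10 mL
mannitol: 4.86 g/L × 0.114 L = 0.55 g
ammonium nitrate: 4.52 g/L × 0.114 L = 0.52 g
IPTG: C1V1 = C2V2 → 1.01 mM × 114 mL ÷ 173 mM = 0.67 mL

tetracycline 0.10 mL; mannitol 0.55 g; ammonium nitrate 0.52 g; IPTG 0.67 mL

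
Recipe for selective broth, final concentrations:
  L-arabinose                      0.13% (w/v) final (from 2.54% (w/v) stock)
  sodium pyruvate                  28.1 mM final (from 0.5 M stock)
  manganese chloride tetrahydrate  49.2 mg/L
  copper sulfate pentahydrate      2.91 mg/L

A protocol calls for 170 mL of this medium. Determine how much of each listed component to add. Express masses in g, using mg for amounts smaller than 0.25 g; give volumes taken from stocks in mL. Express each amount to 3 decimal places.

Scale factor relative to 1 L: 0.17.
L-arabinose: dilute stock: 0.13% ÷ 2.54% × 170 mL = 8.701 mL
sodium pyruvate: dilute stock: 28.1 mM × 170 mL ÷ 500 mM = 9.554 mL
manganese chloride tetrahydrate: 49.2 mg/L × 0.17 L = 8.364 mg
copper sulfate pentahydrate: 2.91 mg/L × 0.17 L = 0.495 mg

L-arabinose 8.701 mL; sodium pyruvate 9.554 mL; manganese chloride tetrahydrate 8.364 mg; copper sulfate pentahydrate 0.495 mg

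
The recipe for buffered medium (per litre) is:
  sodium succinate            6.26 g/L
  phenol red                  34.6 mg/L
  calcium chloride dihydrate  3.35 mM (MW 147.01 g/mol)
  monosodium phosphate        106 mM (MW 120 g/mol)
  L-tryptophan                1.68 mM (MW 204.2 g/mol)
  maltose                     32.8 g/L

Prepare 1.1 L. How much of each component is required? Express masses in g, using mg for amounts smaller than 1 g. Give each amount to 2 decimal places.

sodium succinate 6.89 g; phenol red 38.06 mg; calcium chloride dihydrate 541.73 mg; monosodium phosphate 13.99 g; L-tryptophan 377.36 mg; maltose 36.08 g

Scale factor relative to 1 L: 1.1.
sodium succinate: 6.26 g/L × 1.1 L = 6.89 g
phenol red: 34.6 mg/L × 1.1 L = 38.06 mg
calcium chloride dihydrate: 3.35 mmol/L × 147.01 mg/mmol × 1.1 L = 541.73 mg
monosodium phosphate: 106 mmol/L × 120 g/mol × 1.1 L ÷ 1000 = 13.99 g
L-tryptophan: 1.68 mmol/L × 204.2 mg/mmol × 1.1 L = 377.36 mg
maltose: 32.8 g/L × 1.1 L = 36.08 g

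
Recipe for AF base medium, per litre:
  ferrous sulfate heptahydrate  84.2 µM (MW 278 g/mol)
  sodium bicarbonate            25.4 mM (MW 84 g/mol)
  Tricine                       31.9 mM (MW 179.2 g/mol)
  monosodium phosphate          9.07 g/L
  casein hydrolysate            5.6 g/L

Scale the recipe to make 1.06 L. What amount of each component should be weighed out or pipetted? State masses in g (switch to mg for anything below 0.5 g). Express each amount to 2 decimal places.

Scale factor relative to 1 L: 1.06.
ferrous sulfate heptahydrate: 84.2 µmol/L × 278 g/mol × 1.06 L ÷ 1000 = 24.81 mg
sodium bicarbonate: 25.4 mmol/L × 84 g/mol × 1.06 L ÷ 1000 = 2.26 g
Tricine: 31.9 mmol/L × 179.2 g/mol × 1.06 L ÷ 1000 = 6.06 g
monosodium phosphate: 9.07 g/L × 1.06 L = 9.61 g
casein hydrolysate: 5.6 g/L × 1.06 L = 5.94 g

ferrous sulfate heptahydrate 24.81 mg; sodium bicarbonate 2.26 g; Tricine 6.06 g; monosodium phosphate 9.61 g; casein hydrolysate 5.94 g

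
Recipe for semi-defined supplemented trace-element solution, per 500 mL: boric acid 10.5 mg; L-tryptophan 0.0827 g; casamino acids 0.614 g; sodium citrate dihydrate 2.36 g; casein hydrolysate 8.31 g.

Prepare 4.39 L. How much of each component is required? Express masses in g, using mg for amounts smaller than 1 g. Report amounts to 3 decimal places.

boric acid 92.190 mg; L-tryptophan 726.106 mg; casamino acids 5.391 g; sodium citrate dihydrate 20.721 g; casein hydrolysate 72.962 g

Scale factor = 4390 mL / 500 mL = 8.78.
boric acid: 10.5 mg × (4390 mL / 500 mL) = 92.190 mg
L-tryptophan: 0.0827 g × (4390 mL / 500 mL) = 0.726106 g = 726.106 mg
casamino acids: 0.614 g × (4390 mL / 500 mL) = 5.391 g
sodium citrate dihydrate: 2.36 g × (4390 mL / 500 mL) = 20.721 g
casein hydrolysate: 8.31 g × (4390 mL / 500 mL) = 72.962 g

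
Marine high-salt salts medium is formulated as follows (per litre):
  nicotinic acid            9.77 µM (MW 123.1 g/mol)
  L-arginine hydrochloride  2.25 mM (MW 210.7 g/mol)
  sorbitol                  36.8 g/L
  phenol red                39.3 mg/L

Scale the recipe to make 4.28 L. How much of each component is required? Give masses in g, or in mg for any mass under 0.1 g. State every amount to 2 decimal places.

nicotinic acid 5.15 mg; L-arginine hydrochloride 2.03 g; sorbitol 157.50 g; phenol red 0.17 g

Working volume: 4.28 L.
nicotinic acid: 9.77 µmol/L × 123.1 g/mol × 4.28 L ÷ 1000 = 5.15 mg
L-arginine hydrochloride: 2.25 mmol/L × 210.7 g/mol × 4.28 L ÷ 1000 = 2.03 g
sorbitol: 36.8 g/L × 4.28 L = 157.50 g
phenol red: 39.3 mg/L × 4.28 L = 168.204 mg = 0.17 g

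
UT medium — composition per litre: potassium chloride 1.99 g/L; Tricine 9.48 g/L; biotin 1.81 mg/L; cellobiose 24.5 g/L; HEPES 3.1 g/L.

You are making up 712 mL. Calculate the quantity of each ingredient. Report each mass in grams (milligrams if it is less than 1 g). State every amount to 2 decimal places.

Target volume = 712 mL = 0.712 L.
potassium chloride: 1.99 g/L × 0.712 L = 1.42 g
Tricine: 9.48 g/L × 0.712 L = 6.75 g
biotin: 1.81 mg/L × 0.712 L = 1.29 mg
cellobiose: 24.5 g/L × 0.712 L = 17.44 g
HEPES: 3.1 g/L × 0.712 L = 2.21 g

potassium chloride 1.42 g; Tricine 6.75 g; biotin 1.29 mg; cellobiose 17.44 g; HEPES 2.21 g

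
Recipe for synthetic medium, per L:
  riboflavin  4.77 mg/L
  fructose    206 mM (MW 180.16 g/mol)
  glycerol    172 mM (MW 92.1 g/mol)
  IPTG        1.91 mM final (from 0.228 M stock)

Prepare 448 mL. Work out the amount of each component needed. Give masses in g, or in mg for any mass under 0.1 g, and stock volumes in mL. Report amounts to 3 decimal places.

Target volume = 448 mL = 0.448 L.
riboflavin: 4.77 mg/L × 0.448 L = 2.137 mg
fructose: 206 mmol/L × 180.16 g/mol × 0.448 L ÷ 1000 = 16.627 g
glycerol: 172 mmol/L × 92.1 g/mol × 0.448 L ÷ 1000 = 7.097 g
IPTG: C1V1 = C2V2 → 1.91 mM × 448 mL ÷ 228 mM = 3.753 mL

riboflavin 2.137 mg; fructose 16.627 g; glycerol 7.097 g; IPTG 3.753 mL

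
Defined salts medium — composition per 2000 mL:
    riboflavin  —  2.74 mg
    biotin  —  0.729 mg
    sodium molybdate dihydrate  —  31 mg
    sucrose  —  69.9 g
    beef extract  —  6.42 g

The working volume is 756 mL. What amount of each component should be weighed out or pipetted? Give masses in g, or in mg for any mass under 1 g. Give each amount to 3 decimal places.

Scale factor = 756 mL / 2000 mL = 0.378.
riboflavin: 2.74 mg × (756 mL / 2000 mL) = 1.036 mg
biotin: 0.729 mg × (756 mL / 2000 mL) = 0.276 mg
sodium molybdate dihydrate: 31 mg × (756 mL / 2000 mL) = 11.718 mg
sucrose: 69.9 g × (756 mL / 2000 mL) = 26.422 g
beef extract: 6.42 g × (756 mL / 2000 mL) = 2.427 g

riboflavin 1.036 mg; biotin 0.276 mg; sodium molybdate dihydrate 11.718 mg; sucrose 26.422 g; beef extract 2.427 g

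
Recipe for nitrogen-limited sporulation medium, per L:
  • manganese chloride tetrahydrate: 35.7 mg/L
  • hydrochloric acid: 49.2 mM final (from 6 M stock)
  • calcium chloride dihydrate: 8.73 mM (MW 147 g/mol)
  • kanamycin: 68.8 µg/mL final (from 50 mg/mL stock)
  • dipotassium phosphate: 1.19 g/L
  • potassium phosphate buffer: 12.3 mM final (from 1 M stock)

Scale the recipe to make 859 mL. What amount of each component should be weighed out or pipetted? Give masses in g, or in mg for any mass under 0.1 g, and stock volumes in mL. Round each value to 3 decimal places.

manganese chloride tetrahydrate 30.666 mg; hydrochloric acid 7.044 mL; calcium chloride dihydrate 1.102 g; kanamycin 1.182 mL; dipotassium phosphate 1.022 g; potassium phosphate buffer 10.566 mL

Working volume: 859 mL = 0.859 L.
manganese chloride tetrahydrate: 35.7 mg/L × 0.859 L = 30.666 mg
hydrochloric acid: C1V1 = C2V2 → 49.2 mM × 859 mL ÷ 6000 mM = 7.044 mL
calcium chloride dihydrate: 8.73 mmol/L × 147 g/mol × 0.859 L ÷ 1000 = 1.102 g
kanamycin: dilute stock: 68.8 µg/mL × 859 mL ÷ 50000 µg/mL = 1.182 mL
dipotassium phosphate: 1.19 g/L × 0.859 L = 1.022 g
potassium phosphate buffer: V = C2·V2/C1 = 12.3 mM × 859 mL ÷ 1000 mM = 10.566 mL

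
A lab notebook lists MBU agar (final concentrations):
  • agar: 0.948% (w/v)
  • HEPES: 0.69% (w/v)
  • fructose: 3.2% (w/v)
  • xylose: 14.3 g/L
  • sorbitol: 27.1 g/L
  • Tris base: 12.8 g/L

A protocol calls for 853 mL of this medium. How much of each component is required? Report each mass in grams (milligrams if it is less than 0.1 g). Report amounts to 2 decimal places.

agar 8.09 g; HEPES 5.89 g; fructose 27.30 g; xylose 12.20 g; sorbitol 23.12 g; Tris base 10.92 g

Scale factor relative to 1 L: 0.853.
agar: 0.948% w/v = 9.48 g/L → 9.48 × 0.853 L = 8.09 g
HEPES: 0.69 g per 100 mL × 853 mL ÷ 100 = 5.89 g
fructose: 3.2% w/v = 32 g/L → 32 × 0.853 L = 27.30 g
xylose: 14.3 g/L × 0.853 L = 12.20 g
sorbitol: 27.1 g/L × 0.853 L = 23.12 g
Tris base: 12.8 g/L × 0.853 L = 10.92 g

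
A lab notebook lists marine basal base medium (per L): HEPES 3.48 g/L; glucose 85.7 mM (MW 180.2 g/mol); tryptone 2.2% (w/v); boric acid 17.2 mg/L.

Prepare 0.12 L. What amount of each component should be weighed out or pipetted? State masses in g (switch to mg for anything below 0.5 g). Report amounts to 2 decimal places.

Working volume: 0.12 L.
HEPES: 3.48 g/L × 0.12 L = 0.4176 g = 417.60 mg
glucose: 85.7 mmol/L × 180.2 g/mol × 0.12 L ÷ 1000 = 1.85 g
tryptone: 2.2 g per 100 mL × 120 mL ÷ 100 = 2.64 g
boric acid: 17.2 mg/L × 0.12 L = 2.06 mg

HEPES 417.60 mg; glucose 1.85 g; tryptone 2.64 g; boric acid 2.06 mg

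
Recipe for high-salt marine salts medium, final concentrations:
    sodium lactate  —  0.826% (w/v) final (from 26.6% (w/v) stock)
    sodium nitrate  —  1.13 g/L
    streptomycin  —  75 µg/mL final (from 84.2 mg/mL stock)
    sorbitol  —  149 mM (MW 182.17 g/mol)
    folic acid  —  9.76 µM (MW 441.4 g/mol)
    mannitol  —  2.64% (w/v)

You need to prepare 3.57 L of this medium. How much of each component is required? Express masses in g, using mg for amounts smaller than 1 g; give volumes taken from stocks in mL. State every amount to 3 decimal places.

Scale factor relative to 1 L: 3.57.
sodium lactate: C1V1 = C2V2 → 0.826% ÷ 26.6% × 3570 mL = 110.858 mL
sodium nitrate: 1.13 g/L × 3.57 L = 4.034 g
streptomycin: V = C2·V2/C1 = 75 µg/mL × 3570 mL ÷ 84200 µg/mL = 3.180 mL
sorbitol: 149 mmol/L × 182.17 g/mol × 3.57 L ÷ 1000 = 96.902 g
folic acid: 9.76 µmol/L × 441.4 g/mol × 3.57 L ÷ 1000 = 15.380 mg
mannitol: 2.64% w/v = 26.4 g/L → 26.4 × 3.57 L = 94.248 g

sodium lactate 110.858 mL; sodium nitrate 4.034 g; streptomycin 3.180 mL; sorbitol 96.902 g; folic acid 15.380 mg; mannitol 94.248 g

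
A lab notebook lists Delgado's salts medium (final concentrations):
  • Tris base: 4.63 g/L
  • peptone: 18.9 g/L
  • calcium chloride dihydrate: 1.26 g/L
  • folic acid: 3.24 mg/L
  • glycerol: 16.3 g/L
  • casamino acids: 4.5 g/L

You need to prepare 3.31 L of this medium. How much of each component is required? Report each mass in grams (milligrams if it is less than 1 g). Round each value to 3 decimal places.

Tris base 15.325 g; peptone 62.559 g; calcium chloride dihydrate 4.171 g; folic acid 10.724 mg; glycerol 53.953 g; casamino acids 14.895 g

Working volume: 3.31 L.
Tris base: 4.63 g/L × 3.31 L = 15.325 g
peptone: 18.9 g/L × 3.31 L = 62.559 g
calcium chloride dihydrate: 1.26 g/L × 3.31 L = 4.171 g
folic acid: 3.24 mg/L × 3.31 L = 10.724 mg
glycerol: 16.3 g/L × 3.31 L = 53.953 g
casamino acids: 4.5 g/L × 3.31 L = 14.895 g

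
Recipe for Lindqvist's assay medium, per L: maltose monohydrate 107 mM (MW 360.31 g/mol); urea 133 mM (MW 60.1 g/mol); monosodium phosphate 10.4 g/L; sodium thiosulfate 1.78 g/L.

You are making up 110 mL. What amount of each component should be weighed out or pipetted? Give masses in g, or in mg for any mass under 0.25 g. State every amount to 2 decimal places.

Working volume: 110 mL = 0.11 L.
maltose monohydrate: 107 mmol/L × 360.31 g/mol × 0.11 L ÷ 1000 = 4.24 g
urea: 133 mmol/L × 60.1 g/mol × 0.11 L ÷ 1000 = 0.88 g
monosodium phosphate: 10.4 g/L × 0.11 L = 1.14 g
sodium thiosulfate: 1.78 g/L × 0.11 L = 0.1958 g = 195.80 mg

maltose monohydrate 4.24 g; urea 0.88 g; monosodium phosphate 1.14 g; sodium thiosulfate 195.80 mg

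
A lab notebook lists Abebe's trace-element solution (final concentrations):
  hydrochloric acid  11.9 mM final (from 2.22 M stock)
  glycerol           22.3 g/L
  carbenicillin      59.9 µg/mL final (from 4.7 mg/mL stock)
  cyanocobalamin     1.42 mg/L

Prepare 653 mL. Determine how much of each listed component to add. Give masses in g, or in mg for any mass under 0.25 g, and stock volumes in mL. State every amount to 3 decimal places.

Target volume = 653 mL = 0.653 L.
hydrochloric acid: dilute stock: 11.9 mM × 653 mL ÷ 2220 mM = 3.500 mL
glycerol: 22.3 g/L × 0.653 L = 14.562 g
carbenicillin: C1V1 = C2V2 → 59.9 µg/mL × 653 mL ÷ 4700 µg/mL = 8.322 mL
cyanocobalamin: 1.42 mg/L × 0.653 L = 0.927 mg

hydrochloric acid 3.500 mL; glycerol 14.562 g; carbenicillin 8.322 mL; cyanocobalamin 0.927 mg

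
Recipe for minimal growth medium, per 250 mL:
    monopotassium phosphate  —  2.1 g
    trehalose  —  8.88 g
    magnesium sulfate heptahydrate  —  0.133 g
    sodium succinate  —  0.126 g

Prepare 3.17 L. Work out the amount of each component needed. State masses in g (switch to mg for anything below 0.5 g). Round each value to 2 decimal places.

monopotassium phosphate 26.63 g; trehalose 112.60 g; magnesium sulfate heptahydrate 1.69 g; sodium succinate 1.60 g

Ratio of target to recipe volume: 3170 / 250 = 12.68.
monopotassium phosphate: 2.1 g × (3170 mL / 250 mL) = 26.63 g
trehalose: 8.88 g × (3170 mL / 250 mL) = 112.60 g
magnesium sulfate heptahydrate: 0.133 g × (3170 mL / 250 mL) = 1.69 g
sodium succinate: 0.126 g × (3170 mL / 250 mL) = 1.60 g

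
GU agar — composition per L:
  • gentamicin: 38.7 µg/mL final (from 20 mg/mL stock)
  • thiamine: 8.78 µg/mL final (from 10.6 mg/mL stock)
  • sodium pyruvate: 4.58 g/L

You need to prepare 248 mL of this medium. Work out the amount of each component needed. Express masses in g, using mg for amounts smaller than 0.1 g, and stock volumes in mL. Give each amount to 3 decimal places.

gentamicin 0.480 mL; thiamine 0.205 mL; sodium pyruvate 1.136 g

Scale factor relative to 1 L: 0.248.
gentamicin: dilute stock: 38.7 µg/mL × 248 mL ÷ 20000 µg/mL = 0.480 mL
thiamine: V = C2·V2/C1 = 8.78 µg/mL × 248 mL ÷ 10600 µg/mL = 0.205 mL
sodium pyruvate: 4.58 g/L × 0.248 L = 1.136 g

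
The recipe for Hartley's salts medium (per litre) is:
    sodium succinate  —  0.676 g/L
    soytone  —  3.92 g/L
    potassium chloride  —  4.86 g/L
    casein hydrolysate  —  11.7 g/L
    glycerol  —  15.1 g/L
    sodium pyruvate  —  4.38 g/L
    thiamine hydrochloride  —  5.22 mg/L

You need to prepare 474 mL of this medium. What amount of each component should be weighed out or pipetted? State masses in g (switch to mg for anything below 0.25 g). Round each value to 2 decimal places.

sodium succinate 0.32 g; soytone 1.86 g; potassium chloride 2.30 g; casein hydrolysate 5.55 g; glycerol 7.16 g; sodium pyruvate 2.08 g; thiamine hydrochloride 2.47 mg

Target volume = 474 mL = 0.474 L.
sodium succinate: 0.676 g/L × 0.474 L = 0.32 g
soytone: 3.92 g/L × 0.474 L = 1.86 g
potassium chloride: 4.86 g/L × 0.474 L = 2.30 g
casein hydrolysate: 11.7 g/L × 0.474 L = 5.55 g
glycerol: 15.1 g/L × 0.474 L = 7.16 g
sodium pyruvate: 4.38 g/L × 0.474 L = 2.08 g
thiamine hydrochloride: 5.22 mg/L × 0.474 L = 2.47 mg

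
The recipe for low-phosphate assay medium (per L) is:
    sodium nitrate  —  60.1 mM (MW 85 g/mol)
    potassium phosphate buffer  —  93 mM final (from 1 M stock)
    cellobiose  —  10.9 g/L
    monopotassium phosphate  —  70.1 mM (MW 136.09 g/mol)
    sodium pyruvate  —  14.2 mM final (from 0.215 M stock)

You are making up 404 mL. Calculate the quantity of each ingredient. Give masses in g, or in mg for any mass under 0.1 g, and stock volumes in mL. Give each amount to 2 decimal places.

Working volume: 404 mL = 0.404 L.
sodium nitrate: 60.1 mmol/L × 85 g/mol × 0.404 L ÷ 1000 = 2.06 g
potassium phosphate buffer: C1V1 = C2V2 → 93 mM × 404 mL ÷ 1000 mM = 37.57 mL
cellobiose: 10.9 g/L × 0.404 L = 4.40 g
monopotassium phosphate: 70.1 mmol/L × 136.09 g/mol × 0.404 L ÷ 1000 = 3.85 g
sodium pyruvate: V = C2·V2/C1 = 14.2 mM × 404 mL ÷ 215 mM = 26.68 mL

sodium nitrate 2.06 g; potassium phosphate buffer 37.57 mL; cellobiose 4.40 g; monopotassium phosphate 3.85 g; sodium pyruvate 26.68 mL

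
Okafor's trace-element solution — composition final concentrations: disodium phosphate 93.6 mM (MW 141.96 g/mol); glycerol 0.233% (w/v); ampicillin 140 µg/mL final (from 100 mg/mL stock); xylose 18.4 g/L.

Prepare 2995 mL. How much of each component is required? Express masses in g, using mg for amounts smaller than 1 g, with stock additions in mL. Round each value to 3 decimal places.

Target volume = 2995 mL = 2.995 L.
disodium phosphate: 93.6 mmol/L × 141.96 g/mol × 2.995 L ÷ 1000 = 39.796 g
glycerol: 0.233 g per 100 mL × 2995 mL ÷ 100 = 6.978 g
ampicillin: V = C2·V2/C1 = 140 µg/mL × 2995 mL ÷ 100000 µg/mL = 4.193 mL
xylose: 18.4 g/L × 2.995 L = 55.108 g

disodium phosphate 39.796 g; glycerol 6.978 g; ampicillin 4.193 mL; xylose 55.108 g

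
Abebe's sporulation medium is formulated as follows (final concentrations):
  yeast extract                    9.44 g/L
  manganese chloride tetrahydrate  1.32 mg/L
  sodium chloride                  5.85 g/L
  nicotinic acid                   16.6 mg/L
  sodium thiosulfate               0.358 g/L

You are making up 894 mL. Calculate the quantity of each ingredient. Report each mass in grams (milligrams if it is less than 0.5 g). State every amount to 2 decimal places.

yeast extract 8.44 g; manganese chloride tetrahydrate 1.18 mg; sodium chloride 5.23 g; nicotinic acid 14.84 mg; sodium thiosulfate 320.05 mg

Scale factor relative to 1 L: 0.894.
yeast extract: 9.44 g/L × 0.894 L = 8.44 g
manganese chloride tetrahydrate: 1.32 mg/L × 0.894 L = 1.18 mg
sodium chloride: 5.85 g/L × 0.894 L = 5.23 g
nicotinic acid: 16.6 mg/L × 0.894 L = 14.84 mg
sodium thiosulfate: 0.358 g/L × 0.894 L = 0.320052 g = 320.05 mg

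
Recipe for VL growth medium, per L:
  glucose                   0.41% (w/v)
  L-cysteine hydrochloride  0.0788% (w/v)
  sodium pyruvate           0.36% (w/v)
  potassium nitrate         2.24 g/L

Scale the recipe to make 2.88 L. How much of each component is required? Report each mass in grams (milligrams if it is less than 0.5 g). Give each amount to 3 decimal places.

Working volume: 2.88 L.
glucose: 0.41% w/v = 4.1 g/L → 4.1 × 2.88 L = 11.808 g
L-cysteine hydrochloride: 0.0788% w/v = 0.788 g/L → 0.788 × 2.88 L = 2.269 g
sodium pyruvate: 0.36% w/v = 3.6 g/L → 3.6 × 2.88 L = 10.368 g
potassium nitrate: 2.24 g/L × 2.88 L = 6.451 g

glucose 11.808 g; L-cysteine hydrochloride 2.269 g; sodium pyruvate 10.368 g; potassium nitrate 6.451 g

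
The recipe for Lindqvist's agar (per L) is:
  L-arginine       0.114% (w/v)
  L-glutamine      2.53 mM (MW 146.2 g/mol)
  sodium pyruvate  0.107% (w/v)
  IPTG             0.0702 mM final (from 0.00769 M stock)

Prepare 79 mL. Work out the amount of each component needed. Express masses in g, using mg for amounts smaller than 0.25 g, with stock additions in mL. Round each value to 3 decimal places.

L-arginine 90.060 mg; L-glutamine 29.221 mg; sodium pyruvate 84.530 mg; IPTG 0.721 mL

Scale factor relative to 1 L: 0.079.
L-arginine: 0.114% w/v = 1.14 g/L → 1.14 × 0.079 L = 0.09006 g = 90.060 mg
L-glutamine: 2.53 mmol/L × 146.2 mg/mmol × 0.079 L = 29.221 mg
sodium pyruvate: 0.107 g per 100 mL × 79 mL ÷ 100 = 0.08453 g = 84.530 mg
IPTG: C1V1 = C2V2 → 0.0702 mM × 79 mL ÷ 7.69 mM = 0.721 mL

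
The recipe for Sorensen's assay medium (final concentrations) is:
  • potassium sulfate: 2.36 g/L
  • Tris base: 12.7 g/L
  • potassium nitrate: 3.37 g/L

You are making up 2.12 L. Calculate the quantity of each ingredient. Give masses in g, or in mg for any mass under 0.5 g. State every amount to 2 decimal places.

potassium sulfate 5.00 g; Tris base 26.92 g; potassium nitrate 7.14 g

Working volume: 2.12 L.
potassium sulfate: 2.36 g/L × 2.12 L = 5.00 g
Tris base: 12.7 g/L × 2.12 L = 26.92 g
potassium nitrate: 3.37 g/L × 2.12 L = 7.14 g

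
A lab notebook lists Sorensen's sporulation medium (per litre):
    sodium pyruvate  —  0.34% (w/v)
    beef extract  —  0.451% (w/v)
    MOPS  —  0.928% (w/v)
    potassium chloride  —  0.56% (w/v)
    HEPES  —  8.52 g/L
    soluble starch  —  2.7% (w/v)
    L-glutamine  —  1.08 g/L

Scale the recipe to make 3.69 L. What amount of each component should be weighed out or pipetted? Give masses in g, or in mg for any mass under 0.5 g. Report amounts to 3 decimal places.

Working volume: 3.69 L.
sodium pyruvate: 0.34% w/v = 3.4 g/L → 3.4 × 3.69 L = 12.546 g
beef extract: 0.451 g per 100 mL × 3690 mL ÷ 100 = 16.642 g
MOPS: 0.928% w/v = 9.28 g/L → 9.28 × 3.69 L = 34.243 g
potassium chloride: 0.56% w/v = 5.6 g/L → 5.6 × 3.69 L = 20.664 g
HEPES: 8.52 g/L × 3.69 L = 31.439 g
soluble starch: 2.7% w/v = 27 g/L → 27 × 3.69 L = 99.630 g
L-glutamine: 1.08 g/L × 3.69 L = 3.985 g

sodium pyruvate 12.546 g; beef extract 16.642 g; MOPS 34.243 g; potassium chloride 20.664 g; HEPES 31.439 g; soluble starch 99.630 g; L-glutamine 3.985 g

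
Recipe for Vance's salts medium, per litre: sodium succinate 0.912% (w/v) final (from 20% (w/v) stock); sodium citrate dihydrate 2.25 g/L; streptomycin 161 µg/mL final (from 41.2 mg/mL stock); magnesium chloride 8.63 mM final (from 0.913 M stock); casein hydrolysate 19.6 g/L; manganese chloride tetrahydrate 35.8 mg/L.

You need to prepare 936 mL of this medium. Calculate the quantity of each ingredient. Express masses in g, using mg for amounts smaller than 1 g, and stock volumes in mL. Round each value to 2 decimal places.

sodium succinate 42.68 mL; sodium citrate dihydrate 2.11 g; streptomycin 3.66 mL; magnesium chloride 8.85 mL; casein hydrolysate 18.35 g; manganese chloride tetrahydrate 33.51 mg

Working volume: 936 mL = 0.936 L.
sodium succinate: C1V1 = C2V2 → 0.912% ÷ 20% × 936 mL = 42.68 mL
sodium citrate dihydrate: 2.25 g/L × 0.936 L = 2.11 g
streptomycin: C1V1 = C2V2 → 161 µg/mL × 936 mL ÷ 41200 µg/mL = 3.66 mL
magnesium chloride: dilute stock: 8.63 mM × 936 mL ÷ 913 mM = 8.85 mL
casein hydrolysate: 19.6 g/L × 0.936 L = 18.35 g
manganese chloride tetrahydrate: 35.8 mg/L × 0.936 L = 33.51 mg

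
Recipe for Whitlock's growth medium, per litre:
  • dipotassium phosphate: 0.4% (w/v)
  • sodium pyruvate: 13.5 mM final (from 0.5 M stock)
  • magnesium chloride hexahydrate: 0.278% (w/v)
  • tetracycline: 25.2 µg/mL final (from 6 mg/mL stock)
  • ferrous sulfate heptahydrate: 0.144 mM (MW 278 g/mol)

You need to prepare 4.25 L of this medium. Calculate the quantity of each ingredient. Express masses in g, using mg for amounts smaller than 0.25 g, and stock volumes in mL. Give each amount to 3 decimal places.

Scale factor relative to 1 L: 4.25.
dipotassium phosphate: 0.4% w/v = 4 g/L → 4 × 4.25 L = 17.000 g
sodium pyruvate: C1V1 = C2V2 → 13.5 mM × 4250 mL ÷ 500 mM = 114.750 mL
magnesium chloride hexahydrate: 0.278% w/v = 2.78 g/L → 2.78 × 4.25 L = 11.815 g
tetracycline: dilute stock: 25.2 µg/mL × 4250 mL ÷ 6000 µg/mL = 17.850 mL
ferrous sulfate heptahydrate: 0.144 mmol/L × 278 mg/mmol × 4.25 L = 170.136 mg

dipotassium phosphate 17.000 g; sodium pyruvate 114.750 mL; magnesium chloride hexahydrate 11.815 g; tetracycline 17.850 mL; ferrous sulfate heptahydrate 170.136 mg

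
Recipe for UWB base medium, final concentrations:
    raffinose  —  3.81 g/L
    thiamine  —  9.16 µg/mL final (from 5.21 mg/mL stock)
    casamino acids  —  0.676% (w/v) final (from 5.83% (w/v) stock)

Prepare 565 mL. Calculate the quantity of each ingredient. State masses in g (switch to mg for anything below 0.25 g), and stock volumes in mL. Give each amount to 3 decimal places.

Working volume: 565 mL = 0.565 L.
raffinose: 3.81 g/L × 0.565 L = 2.153 g
thiamine: C1V1 = C2V2 → 9.16 µg/mL × 565 mL ÷ 5210 µg/mL = 0.993 mL
casamino acids: dilute stock: 0.676% ÷ 5.83% × 565 mL = 65.513 mL

raffinose 2.153 g; thiamine 0.993 mL; casamino acids 65.513 mL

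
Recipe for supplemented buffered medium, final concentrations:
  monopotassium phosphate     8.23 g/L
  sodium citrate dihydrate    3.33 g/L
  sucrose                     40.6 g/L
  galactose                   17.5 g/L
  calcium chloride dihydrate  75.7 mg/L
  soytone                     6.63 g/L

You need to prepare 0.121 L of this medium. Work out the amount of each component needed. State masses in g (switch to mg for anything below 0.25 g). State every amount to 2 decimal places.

monopotassium phosphate 1.00 g; sodium citrate dihydrate 0.40 g; sucrose 4.91 g; galactose 2.12 g; calcium chloride dihydrate 9.16 mg; soytone 0.80 g

Scale factor relative to 1 L: 0.121.
monopotassium phosphate: 8.23 g/L × 0.121 L = 1.00 g
sodium citrate dihydrate: 3.33 g/L × 0.121 L = 0.40 g
sucrose: 40.6 g/L × 0.121 L = 4.91 g
galactose: 17.5 g/L × 0.121 L = 2.12 g
calcium chloride dihydrate: 75.7 mg/L × 0.121 L = 9.16 mg
soytone: 6.63 g/L × 0.121 L = 0.80 g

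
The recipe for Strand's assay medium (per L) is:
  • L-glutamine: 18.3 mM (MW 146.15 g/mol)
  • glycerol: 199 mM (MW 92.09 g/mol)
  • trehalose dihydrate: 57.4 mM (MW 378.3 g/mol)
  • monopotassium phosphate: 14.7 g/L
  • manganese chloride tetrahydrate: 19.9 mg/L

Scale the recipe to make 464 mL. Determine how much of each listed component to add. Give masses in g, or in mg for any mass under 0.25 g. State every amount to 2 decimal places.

L-glutamine 1.24 g; glycerol 8.50 g; trehalose dihydrate 10.08 g; monopotassium phosphate 6.82 g; manganese chloride tetrahydrate 9.23 mg

Scale factor relative to 1 L: 0.464.
L-glutamine: 18.3 mmol/L × 146.15 g/mol × 0.464 L ÷ 1000 = 1.24 g
glycerol: 199 mmol/L × 92.09 g/mol × 0.464 L ÷ 1000 = 8.50 g
trehalose dihydrate: 57.4 mmol/L × 378.3 g/mol × 0.464 L ÷ 1000 = 10.08 g
monopotassium phosphate: 14.7 g/L × 0.464 L = 6.82 g
manganese chloride tetrahydrate: 19.9 mg/L × 0.464 L = 9.23 mg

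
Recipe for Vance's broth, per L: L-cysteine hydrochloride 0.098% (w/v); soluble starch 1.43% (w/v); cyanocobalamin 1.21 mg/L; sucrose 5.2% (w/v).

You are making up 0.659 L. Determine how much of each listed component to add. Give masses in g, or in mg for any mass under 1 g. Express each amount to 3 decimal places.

Working volume: 0.659 L.
L-cysteine hydrochloride: 0.098% w/v = 0.98 g/L → 0.98 × 0.659 L = 0.64582 g = 645.820 mg
soluble starch: 1.43% w/v = 14.3 g/L → 14.3 × 0.659 L = 9.424 g
cyanocobalamin: 1.21 mg/L × 0.659 L = 0.797 mg
sucrose: 5.2 g per 100 mL × 659 mL ÷ 100 = 34.268 g

L-cysteine hydrochloride 645.820 mg; soluble starch 9.424 g; cyanocobalamin 0.797 mg; sucrose 34.268 g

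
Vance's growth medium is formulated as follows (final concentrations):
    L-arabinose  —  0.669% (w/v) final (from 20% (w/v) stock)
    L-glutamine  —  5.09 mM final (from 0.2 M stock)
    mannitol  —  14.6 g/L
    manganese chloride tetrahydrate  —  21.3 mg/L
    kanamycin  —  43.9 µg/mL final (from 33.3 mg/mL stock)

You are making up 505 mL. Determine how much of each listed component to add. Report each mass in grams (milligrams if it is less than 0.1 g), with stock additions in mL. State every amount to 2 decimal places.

Target volume = 505 mL = 0.505 L.
L-arabinose: V = C2·V2/C1 = 0.669% ÷ 20% × 505 mL = 16.89 mL
L-glutamine: V = C2·V2/C1 = 5.09 mM × 505 mL ÷ 200 mM = 12.85 mL
mannitol: 14.6 g/L × 0.505 L = 7.37 g
manganese chloride tetrahydrate: 21.3 mg/L × 0.505 L = 10.76 mg
kanamycin: dilute stock: 43.9 µg/mL × 505 mL ÷ 33300 µg/mL = 0.67 mL

L-arabinose 16.89 mL; L-glutamine 12.85 mL; mannitol 7.37 g; manganese chloride tetrahydrate 10.76 mg; kanamycin 0.67 mL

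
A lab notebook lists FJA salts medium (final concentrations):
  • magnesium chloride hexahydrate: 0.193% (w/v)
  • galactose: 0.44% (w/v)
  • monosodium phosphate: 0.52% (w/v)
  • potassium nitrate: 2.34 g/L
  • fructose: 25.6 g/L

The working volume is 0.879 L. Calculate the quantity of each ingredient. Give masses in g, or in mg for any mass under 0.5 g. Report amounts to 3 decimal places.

magnesium chloride hexahydrate 1.696 g; galactose 3.868 g; monosodium phosphate 4.571 g; potassium nitrate 2.057 g; fructose 22.502 g

Scale factor relative to 1 L: 0.879.
magnesium chloride hexahydrate: 0.193% w/v = 1.93 g/L → 1.93 × 0.879 L = 1.696 g
galactose: 0.44% w/v = 4.4 g/L → 4.4 × 0.879 L = 3.868 g
monosodium phosphate: 0.52% w/v = 5.2 g/L → 5.2 × 0.879 L = 4.571 g
potassium nitrate: 2.34 g/L × 0.879 L = 2.057 g
fructose: 25.6 g/L × 0.879 L = 22.502 g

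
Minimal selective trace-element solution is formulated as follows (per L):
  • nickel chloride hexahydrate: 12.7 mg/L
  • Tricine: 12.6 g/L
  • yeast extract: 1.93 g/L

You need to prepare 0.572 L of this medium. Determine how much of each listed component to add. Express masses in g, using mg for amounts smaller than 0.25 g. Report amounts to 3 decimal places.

Working volume: 0.572 L.
nickel chloride hexahydrate: 12.7 mg/L × 0.572 L = 7.264 mg
Tricine: 12.6 g/L × 0.572 L = 7.207 g
yeast extract: 1.93 g/L × 0.572 L = 1.104 g

nickel chloride hexahydrate 7.264 mg; Tricine 7.207 g; yeast extract 1.104 g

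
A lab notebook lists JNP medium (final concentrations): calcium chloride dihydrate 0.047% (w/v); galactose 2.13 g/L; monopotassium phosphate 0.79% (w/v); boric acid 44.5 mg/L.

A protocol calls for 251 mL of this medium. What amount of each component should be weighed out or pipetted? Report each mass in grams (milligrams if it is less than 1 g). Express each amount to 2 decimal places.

Scale factor relative to 1 L: 0.251.
calcium chloride dihydrate: 0.047 g per 100 mL × 251 mL ÷ 100 = 0.11797 g = 117.97 mg
galactose: 2.13 g/L × 0.251 L = 0.53463 g = 534.63 mg
monopotassium phosphate: 0.79% w/v = 7.9 g/L → 7.9 × 0.251 L = 1.98 g
boric acid: 44.5 mg/L × 0.251 L = 11.17 mg

calcium chloride dihydrate 117.97 mg; galactose 534.63 mg; monopotassium phosphate 1.98 g; boric acid 11.17 mg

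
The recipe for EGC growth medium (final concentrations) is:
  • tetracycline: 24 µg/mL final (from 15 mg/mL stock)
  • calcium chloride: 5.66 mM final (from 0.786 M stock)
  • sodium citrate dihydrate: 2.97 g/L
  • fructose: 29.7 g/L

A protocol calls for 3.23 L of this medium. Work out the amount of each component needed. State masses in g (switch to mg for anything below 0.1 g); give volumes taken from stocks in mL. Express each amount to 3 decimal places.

tetracycline 5.168 mL; calcium chloride 23.259 mL; sodium citrate dihydrate 9.593 g; fructose 95.931 g

Working volume: 3.23 L.
tetracycline: dilute stock: 24 µg/mL × 3230 mL ÷ 15000 µg/mL = 5.168 mL
calcium chloride: C1V1 = C2V2 → 5.66 mM × 3230 mL ÷ 786 mM = 23.259 mL
sodium citrate dihydrate: 2.97 g/L × 3.23 L = 9.593 g
fructose: 29.7 g/L × 3.23 L = 95.931 g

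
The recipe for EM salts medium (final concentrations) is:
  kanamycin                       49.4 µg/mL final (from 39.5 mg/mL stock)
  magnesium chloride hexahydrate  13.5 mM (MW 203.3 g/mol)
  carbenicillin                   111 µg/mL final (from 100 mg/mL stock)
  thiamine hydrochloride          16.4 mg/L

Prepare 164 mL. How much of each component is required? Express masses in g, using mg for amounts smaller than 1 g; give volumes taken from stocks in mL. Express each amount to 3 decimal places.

Target volume = 164 mL = 0.164 L.
kanamycin: dilute stock: 49.4 µg/mL × 164 mL ÷ 39500 µg/mL = 0.205 mL
magnesium chloride hexahydrate: 13.5 mmol/L × 203.3 mg/mmol × 0.164 L = 450.106 mg
carbenicillin: C1V1 = C2V2 → 111 µg/mL × 164 mL ÷ 100000 µg/mL = 0.182 mL
thiamine hydrochloride: 16.4 mg/L × 0.164 L = 2.690 mg

kanamycin 0.205 mL; magnesium chloride hexahydrate 450.106 mg; carbenicillin 0.182 mL; thiamine hydrochloride 2.690 mg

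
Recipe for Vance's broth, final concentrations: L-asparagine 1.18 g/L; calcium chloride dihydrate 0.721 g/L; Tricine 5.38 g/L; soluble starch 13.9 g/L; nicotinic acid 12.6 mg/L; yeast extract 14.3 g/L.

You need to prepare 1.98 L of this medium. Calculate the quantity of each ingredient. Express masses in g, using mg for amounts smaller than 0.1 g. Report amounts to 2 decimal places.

Scale factor relative to 1 L: 1.98.
L-asparagine: 1.18 g/L × 1.98 L = 2.34 g
calcium chloride dihydrate: 0.721 g/L × 1.98 L = 1.43 g
Tricine: 5.38 g/L × 1.98 L = 10.65 g
soluble starch: 13.9 g/L × 1.98 L = 27.52 g
nicotinic acid: 12.6 mg/L × 1.98 L = 24.95 mg
yeast extract: 14.3 g/L × 1.98 L = 28.31 g

L-asparagine 2.34 g; calcium chloride dihydrate 1.43 g; Tricine 10.65 g; soluble starch 27.52 g; nicotinic acid 24.95 mg; yeast extract 28.31 g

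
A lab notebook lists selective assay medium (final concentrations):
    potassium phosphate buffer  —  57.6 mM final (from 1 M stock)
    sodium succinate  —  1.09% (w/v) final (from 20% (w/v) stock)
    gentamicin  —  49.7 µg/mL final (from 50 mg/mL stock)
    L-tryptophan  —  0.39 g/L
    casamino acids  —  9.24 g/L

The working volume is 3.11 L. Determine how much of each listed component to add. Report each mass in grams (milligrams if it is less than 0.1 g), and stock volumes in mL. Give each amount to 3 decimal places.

potassium phosphate buffer 179.136 mL; sodium succinate 169.495 mL; gentamicin 3.091 mL; L-tryptophan 1.213 g; casamino acids 28.736 g

Working volume: 3.11 L.
potassium phosphate buffer: C1V1 = C2V2 → 57.6 mM × 3110 mL ÷ 1000 mM = 179.136 mL
sodium succinate: V = C2·V2/C1 = 1.09% ÷ 20% × 3110 mL = 169.495 mL
gentamicin: V = C2·V2/C1 = 49.7 µg/mL × 3110 mL ÷ 50000 µg/mL = 3.091 mL
L-tryptophan: 0.39 g/L × 3.11 L = 1.213 g
casamino acids: 9.24 g/L × 3.11 L = 28.736 g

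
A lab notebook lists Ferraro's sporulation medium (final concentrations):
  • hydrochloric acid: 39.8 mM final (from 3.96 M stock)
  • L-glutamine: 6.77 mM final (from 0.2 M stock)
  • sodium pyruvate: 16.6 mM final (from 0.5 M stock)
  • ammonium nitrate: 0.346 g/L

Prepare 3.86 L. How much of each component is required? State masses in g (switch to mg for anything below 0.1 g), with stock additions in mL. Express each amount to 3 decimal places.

Scale factor relative to 1 L: 3.86.
hydrochloric acid: V = C2·V2/C1 = 39.8 mM × 3860 mL ÷ 3960 mM = 38.795 mL
L-glutamine: dilute stock: 6.77 mM × 3860 mL ÷ 200 mM = 130.661 mL
sodium pyruvate: C1V1 = C2V2 → 16.6 mM × 3860 mL ÷ 500 mM = 128.152 mL
ammonium nitrate: 0.346 g/L × 3.86 L = 1.336 g

hydrochloric acid 38.795 mL; L-glutamine 130.661 mL; sodium pyruvate 128.152 mL; ammonium nitrate 1.336 g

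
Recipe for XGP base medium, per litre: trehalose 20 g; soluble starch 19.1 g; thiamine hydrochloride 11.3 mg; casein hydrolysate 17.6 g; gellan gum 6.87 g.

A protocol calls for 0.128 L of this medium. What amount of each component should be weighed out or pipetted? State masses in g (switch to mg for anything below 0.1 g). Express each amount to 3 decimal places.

Scale factor = 128 mL / 1000 mL = 0.128.
trehalose: 20 g × (128 mL / 1000 mL) = 2.560 g
soluble starch: 19.1 g × (128 mL / 1000 mL) = 2.445 g
thiamine hydrochloride: 11.3 mg × (128 mL / 1000 mL) = 1.446 mg
casein hydrolysate: 17.6 g × (128 mL / 1000 mL) = 2.253 g
gellan gum: 6.87 g × (128 mL / 1000 mL) = 0.879 g

trehalose 2.560 g; soluble starch 2.445 g; thiamine hydrochloride 1.446 mg; casein hydrolysate 2.253 g; gellan gum 0.879 g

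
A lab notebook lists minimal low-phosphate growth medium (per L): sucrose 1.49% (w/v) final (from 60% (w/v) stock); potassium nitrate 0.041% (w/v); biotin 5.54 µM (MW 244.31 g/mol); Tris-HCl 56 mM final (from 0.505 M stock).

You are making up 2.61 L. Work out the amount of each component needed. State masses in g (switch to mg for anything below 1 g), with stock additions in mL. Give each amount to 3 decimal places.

sucrose 64.815 mL; potassium nitrate 1.070 g; biotin 3.533 mg; Tris-HCl 289.426 mL

Scale factor relative to 1 L: 2.61.
sucrose: V = C2·V2/C1 = 1.49% ÷ 60% × 2610 mL = 64.815 mL
potassium nitrate: 0.041 g per 100 mL × 2610 mL ÷ 100 = 1.070 g
biotin: 5.54 µmol/L × 244.31 g/mol × 2.61 L ÷ 1000 = 3.533 mg
Tris-HCl: V = C2·V2/C1 = 56 mM × 2610 mL ÷ 505 mM = 289.426 mL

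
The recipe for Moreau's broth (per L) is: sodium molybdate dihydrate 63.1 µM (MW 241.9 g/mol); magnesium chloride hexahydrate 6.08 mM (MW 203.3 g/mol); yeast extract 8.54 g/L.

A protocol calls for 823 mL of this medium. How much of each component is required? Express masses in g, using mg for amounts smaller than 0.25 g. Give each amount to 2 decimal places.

Target volume = 823 mL = 0.823 L.
sodium molybdate dihydrate: 63.1 µmol/L × 241.9 g/mol × 0.823 L ÷ 1000 = 12.56 mg
magnesium chloride hexahydrate: 6.08 mmol/L × 203.3 g/mol × 0.823 L ÷ 1000 = 1.02 g
yeast extract: 8.54 g/L × 0.823 L = 7.03 g

sodium molybdate dihydrate 12.56 mg; magnesium chloride hexahydrate 1.02 g; yeast extract 7.03 g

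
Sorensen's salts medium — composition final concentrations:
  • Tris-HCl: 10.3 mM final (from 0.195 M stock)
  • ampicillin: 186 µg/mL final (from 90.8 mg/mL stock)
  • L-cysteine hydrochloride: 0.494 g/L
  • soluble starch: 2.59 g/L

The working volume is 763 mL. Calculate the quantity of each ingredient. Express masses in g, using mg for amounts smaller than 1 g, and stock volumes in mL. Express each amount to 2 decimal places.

Tris-HCl 40.30 mL; ampicillin 1.56 mL; L-cysteine hydrochloride 376.92 mg; soluble starch 1.98 g

Scale factor relative to 1 L: 0.763.
Tris-HCl: C1V1 = C2V2 → 10.3 mM × 763 mL ÷ 195 mM = 40.30 mL
ampicillin: C1V1 = C2V2 → 186 µg/mL × 763 mL ÷ 90800 µg/mL = 1.56 mL
L-cysteine hydrochloride: 0.494 g/L × 0.763 L = 0.376922 g = 376.92 mg
soluble starch: 2.59 g/L × 0.763 L = 1.98 g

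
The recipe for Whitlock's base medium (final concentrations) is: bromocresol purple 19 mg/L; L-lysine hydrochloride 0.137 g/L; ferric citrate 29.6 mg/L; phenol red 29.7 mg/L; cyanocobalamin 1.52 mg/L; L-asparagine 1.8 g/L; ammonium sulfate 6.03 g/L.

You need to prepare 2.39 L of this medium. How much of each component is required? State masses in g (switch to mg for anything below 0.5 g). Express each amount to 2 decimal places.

Working volume: 2.39 L.
bromocresol purple: 19 mg/L × 2.39 L = 45.41 mg
L-lysine hydrochloride: 0.137 g/L × 2.39 L = 0.32743 g = 327.43 mg
ferric citrate: 29.6 mg/L × 2.39 L = 70.74 mg
phenol red: 29.7 mg/L × 2.39 L = 70.98 mg
cyanocobalamin: 1.52 mg/L × 2.39 L = 3.63 mg
L-asparagine: 1.8 g/L × 2.39 L = 4.30 g
ammonium sulfate: 6.03 g/L × 2.39 L = 14.41 g

bromocresol purple 45.41 mg; L-lysine hydrochloride 327.43 mg; ferric citrate 70.74 mg; phenol red 70.98 mg; cyanocobalamin 3.63 mg; L-asparagine 4.30 g; ammonium sulfate 14.41 g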